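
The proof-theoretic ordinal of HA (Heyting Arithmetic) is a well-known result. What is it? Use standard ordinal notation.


The proof-theoretic ordinal of HA (Heyting Arithmetic) is a standard result in ordinal analysis.
This ordinal is the supremum of order types of primitive recursive well-orderings
that the theory can prove to be well-ordered.
For HA (Heyting Arithmetic), the proof-theoretic ordinal is epsilon_0.

epsilon_0


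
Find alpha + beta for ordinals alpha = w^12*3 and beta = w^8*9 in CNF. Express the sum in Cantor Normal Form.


Ordinal addition w^12*3 + w^8*9:
Leading exponent of alpha (12) > leading exponent of beta (8).
Since alpha's term has higher exponent than beta's leading term,
the sum is simply alpha followed by beta.
Result = w^12*3 + w^8*9

w^12*3 + w^8*9


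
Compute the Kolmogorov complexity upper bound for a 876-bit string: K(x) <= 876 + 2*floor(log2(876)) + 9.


floor(log2(876)) = 9
2 * 9 = 18
K(x) <= 876 + 18 + 9 = 903

903


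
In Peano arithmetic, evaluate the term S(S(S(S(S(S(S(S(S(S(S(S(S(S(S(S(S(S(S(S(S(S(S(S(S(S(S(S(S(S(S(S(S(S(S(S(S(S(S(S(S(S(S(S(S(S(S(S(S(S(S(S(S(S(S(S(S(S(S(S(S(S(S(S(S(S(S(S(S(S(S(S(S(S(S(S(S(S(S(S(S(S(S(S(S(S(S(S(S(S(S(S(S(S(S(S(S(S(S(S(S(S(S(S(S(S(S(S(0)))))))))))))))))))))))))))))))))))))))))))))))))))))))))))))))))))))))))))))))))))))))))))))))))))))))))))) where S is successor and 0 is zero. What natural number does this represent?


Counting successors applied to 0:
108 applications of S to 0 = 108

108


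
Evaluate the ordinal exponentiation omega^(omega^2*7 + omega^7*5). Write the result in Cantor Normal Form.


omega^(omega^2*7 + omega^7*5):
In ordinal addition a term is absorbed by a following term of strictly larger exponent: 2 < 7, so omega^2*7 + omega^7*5 = omega^7*5.
omega raised to a CNF ordinal is a single CNF term: Result = omega^(omega^7*5)

omega^(omega^7*5)


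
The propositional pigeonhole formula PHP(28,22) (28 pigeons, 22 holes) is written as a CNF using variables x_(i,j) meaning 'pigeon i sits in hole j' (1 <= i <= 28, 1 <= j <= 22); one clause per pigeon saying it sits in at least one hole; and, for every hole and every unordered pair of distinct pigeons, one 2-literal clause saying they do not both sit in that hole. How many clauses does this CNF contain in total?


PHP(28,22): 28 pigeons, 22 holes, 28*22 = 616 variables.
- pigeon clauses: one per pigeon -> 28 clauses
- hole clauses: 22 holes * C(28,2) = 22 * 378 -> 8316 clauses
Total clauses = 28 + 8316 = 8344

8344


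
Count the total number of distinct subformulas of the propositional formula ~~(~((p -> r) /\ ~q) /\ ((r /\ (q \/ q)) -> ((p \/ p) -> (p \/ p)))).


Formula: ~~(~((p -> r) /\ ~q) /\ ((r /\ (q \/ q)) -> ((p \/ p) -> (p \/ p))))
Subformulas found:
  1. q
  2. r
  3. p
  4. ~q
  5. (p \/ p)
  6. (p -> r)
  7. (q \/ q)
  8. (r /\ (q \/ q))
  9. ((p -> r) /\ ~q)
  10. ~((p -> r) /\ ~q)
  11. ((p \/ p) -> (p \/ p))
  12. ((r /\ (q \/ q)) -> ((p \/ p) -> (p \/ p)))
  13. (~((p -> r) /\ ~q) /\ ((r /\ (q \/ q)) -> ((p \/ p) -> (p \/ p))))
  14. ~(~((p -> r) /\ ~q) /\ ((r /\ (q \/ q)) -> ((p \/ p) -> (p \/ p))))
  15. ~~(~((p -> r) /\ ~q) /\ ((r /\ (q \/ q)) -> ((p \/ p) -> (p \/ p))))
Total distinct subformulas = 15

15


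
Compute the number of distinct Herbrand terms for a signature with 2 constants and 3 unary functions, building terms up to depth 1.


Herbrand terms by depth:
Depth 0: 2 constants
Depth 1: 6 new terms (running total: 8)
Total distinct ground terms = 8

8


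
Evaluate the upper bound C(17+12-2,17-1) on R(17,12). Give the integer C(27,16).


R(17,12) <= C(17+12-2, 17-1) = C(27, 16)
C(27, 16) = 27! / (16! * 11!)
= 13037895

13037895


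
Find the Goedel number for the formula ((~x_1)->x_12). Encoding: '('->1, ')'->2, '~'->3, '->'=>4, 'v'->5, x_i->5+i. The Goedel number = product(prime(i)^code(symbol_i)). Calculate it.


Formula: ((~x_1)->x_12)
Symbol codes: [1, 1, 3, 6, 2, 4, 17, 2]
Primes: [2, 3, 5, 7, 11, 13, 17, 19]
p_1^1 = 2^1 = 2
p_2^1 = 3^1 = 3
p_3^3 = 5^3 = 125
p_4^6 = 7^6 = 117649
p_5^2 = 11^2 = 121
p_6^4 = 13^4 = 28561
p_7^17 = 17^17 = 827240261886336764177
p_8^2 = 19^2 = 361
Product = 91064089223195707023355422339962844750

91064089223195707023355422339962844750


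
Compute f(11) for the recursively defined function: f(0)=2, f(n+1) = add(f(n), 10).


f(0) = 2
f(1) = add(f(0), 10) = add(2, 10) = 12
f(2) = add(f(1), 10) = add(12, 10) = 22
f(3) = add(f(2), 10) = add(22, 10) = 32
f(4) = add(f(3), 10) = add(32, 10) = 42
f(5) = add(f(4), 10) = add(42, 10) = 52
f(6) = add(f(5), 10) = add(52, 10) = 62
f(7) = add(f(6), 10) = add(62, 10) = 72
f(8) = add(f(7), 10) = add(72, 10) = 82
f(9) = add(f(8), 10) = add(82, 10) = 92
f(10) = add(f(9), 10) = add(92, 10) = 102
f(11) = add(f(10), 10) = add(102, 10) = 112


112


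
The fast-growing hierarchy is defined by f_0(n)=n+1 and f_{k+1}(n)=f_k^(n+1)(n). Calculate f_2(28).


f_2(28) = f_1^29(28)
f_1(m) = 2m + 1.
Iterating: f_1^k(n) = 2^k*(n+1) - 1.
f_2(28) = 2^29*(28+1) - 1 = 536870912*29 - 1 = 15569256447

15569256447


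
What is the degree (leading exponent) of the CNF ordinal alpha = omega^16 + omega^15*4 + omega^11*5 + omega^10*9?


CNF: omega^16 + omega^15*4 + omega^11*5 + omega^10*9
The leading term is omega^16, which has exponent 16.

16


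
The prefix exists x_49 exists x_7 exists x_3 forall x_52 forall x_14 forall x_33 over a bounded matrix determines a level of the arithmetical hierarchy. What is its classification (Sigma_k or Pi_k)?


Leading quantifier is exists, so the class is Sigma.
Number of quantifier blocks = alternations + 1 = 1 + 1 = 2.
Classification: Sigma_2

Sigma_2


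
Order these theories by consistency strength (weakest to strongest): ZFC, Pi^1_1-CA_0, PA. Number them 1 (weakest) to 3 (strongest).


Ordering by consistency strength:
1. PA
2. Pi^1_1-CA_0
3. ZFC


ZFC=3, Pi^1_1-CA_0=2, PA=1


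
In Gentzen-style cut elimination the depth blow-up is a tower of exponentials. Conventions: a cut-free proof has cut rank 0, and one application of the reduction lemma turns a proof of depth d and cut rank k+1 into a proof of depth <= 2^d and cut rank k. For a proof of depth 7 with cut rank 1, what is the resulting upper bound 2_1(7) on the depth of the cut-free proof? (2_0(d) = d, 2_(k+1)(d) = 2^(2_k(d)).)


Each rank reduction sends depth d to at most 2^d; cut rank r needs r reductions.
2_0(7) = 7
2_1(7) = 2^7 = 128
Cut-free depth bound = 128

128


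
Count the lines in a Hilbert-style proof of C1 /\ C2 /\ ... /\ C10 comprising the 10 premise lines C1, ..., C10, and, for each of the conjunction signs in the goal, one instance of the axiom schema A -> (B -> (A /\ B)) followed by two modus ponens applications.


Conjoining 10 premises:
- 10 premise lines
- the goal has 9 conjunction signs; each costs 1 axiom instance + 2 MP = 3 lines: 3 * 9 = 27
Total = 10 + 27 = 37 lines.

37


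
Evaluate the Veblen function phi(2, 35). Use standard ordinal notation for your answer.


phi(2, 35):
phi(2, beta) = zeta_beta (the beta-th zeta number, fixed point of epsilon).
phi(2, 35) = zeta_35

zeta_35


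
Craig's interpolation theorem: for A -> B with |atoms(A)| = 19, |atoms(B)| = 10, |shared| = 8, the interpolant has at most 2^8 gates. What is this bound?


Shared atoms = 8
Craig interpolant size bound = 2^8
= 256

256


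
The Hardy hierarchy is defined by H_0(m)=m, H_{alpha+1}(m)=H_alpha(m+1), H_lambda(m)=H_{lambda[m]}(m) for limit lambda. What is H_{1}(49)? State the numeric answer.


H_1(49):
For finite ordinals k, H_k(n) = n + k (each successor step adds 1).
H_1(49) = 49 + 1 = 50

50


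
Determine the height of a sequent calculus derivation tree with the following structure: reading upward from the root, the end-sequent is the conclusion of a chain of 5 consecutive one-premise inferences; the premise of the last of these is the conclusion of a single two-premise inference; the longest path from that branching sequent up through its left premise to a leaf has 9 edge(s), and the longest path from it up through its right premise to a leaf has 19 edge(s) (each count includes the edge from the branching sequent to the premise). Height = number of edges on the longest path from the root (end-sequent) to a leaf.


Longest path through the left premise: 9 edges (measured from the branching sequent)
Longest path through the right premise: 19 edges
Height of the subtree rooted at the branching sequent: max(9, 19) = 19
The branching sequent sits 5 edges above the root (the chain of one-premise inferences), so height = 19 + 5 = 24

24


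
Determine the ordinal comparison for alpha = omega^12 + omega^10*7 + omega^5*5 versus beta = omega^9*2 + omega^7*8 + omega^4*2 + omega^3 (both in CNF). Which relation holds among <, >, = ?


Compare term by term from highest exponent:
alpha = omega^12 + omega^10*7 + omega^5*5
beta = omega^9*2 + omega^7*8 + omega^4*2 + omega^3
Term 1: alpha has omega^12*1, beta has omega^9*2
Term 2: alpha has omega^10*7, beta has omega^7*8
Term 3: alpha has omega^5*5, beta has omega^4*2
Term 4: alpha has omega^0*0, beta has omega^3*1
Result: alpha > beta

alpha > beta


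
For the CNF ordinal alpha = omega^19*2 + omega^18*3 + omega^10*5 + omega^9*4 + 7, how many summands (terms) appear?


CNF: omega^19*2 + omega^18*3 + omega^10*5 + omega^9*4 + 7
Count the summands separated by '+':
  term 1: omega^19*2
  term 2: omega^18*3
  term 3: omega^10*5
  term 4: omega^9*4
  term 5: 7
Total terms = 5

5


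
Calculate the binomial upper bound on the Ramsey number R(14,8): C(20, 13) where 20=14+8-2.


R(14,8) <= C(14+8-2, 14-1) = C(20, 13)
C(20, 13) = 20! / (13! * 7!)
= 77520

77520


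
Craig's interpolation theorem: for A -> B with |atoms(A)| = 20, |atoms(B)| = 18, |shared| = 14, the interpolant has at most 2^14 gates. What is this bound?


Shared atoms = 14
Craig interpolant size bound = 2^14
= 16384

16384


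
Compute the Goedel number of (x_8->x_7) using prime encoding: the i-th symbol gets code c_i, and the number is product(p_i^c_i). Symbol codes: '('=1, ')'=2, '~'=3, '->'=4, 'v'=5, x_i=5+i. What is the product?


Formula: (x_8->x_7)
Symbol codes: [1, 13, 4, 12, 2]
Primes: [2, 3, 5, 7, 11]
p_1^1 = 2^1 = 2
p_2^13 = 3^13 = 1594323
p_3^4 = 5^4 = 625
p_4^12 = 7^12 = 13841287201
p_5^2 = 11^2 = 121
Product = 3337706733291688353750

3337706733291688353750


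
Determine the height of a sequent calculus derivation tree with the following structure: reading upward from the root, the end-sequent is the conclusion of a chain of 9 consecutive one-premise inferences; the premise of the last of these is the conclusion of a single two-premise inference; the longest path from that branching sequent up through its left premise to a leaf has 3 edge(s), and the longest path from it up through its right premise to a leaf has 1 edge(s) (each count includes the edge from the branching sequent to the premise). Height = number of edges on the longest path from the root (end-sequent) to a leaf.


Longest path through the left premise: 3 edges (measured from the branching sequent)
Longest path through the right premise: 1 edges
Height of the subtree rooted at the branching sequent: max(3, 1) = 3
The branching sequent sits 9 edges above the root (the chain of one-premise inferences), so height = 3 + 9 = 12

12


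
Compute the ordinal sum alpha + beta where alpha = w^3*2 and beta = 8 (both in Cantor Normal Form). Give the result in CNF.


Ordinal addition w^3*2 + 8:
Leading exponent of alpha (3) > leading exponent of beta (0).
Since alpha's term has higher exponent than beta's leading term,
the sum is simply alpha followed by beta.
Result = w^3*2 + 8

w^3*2 + 8


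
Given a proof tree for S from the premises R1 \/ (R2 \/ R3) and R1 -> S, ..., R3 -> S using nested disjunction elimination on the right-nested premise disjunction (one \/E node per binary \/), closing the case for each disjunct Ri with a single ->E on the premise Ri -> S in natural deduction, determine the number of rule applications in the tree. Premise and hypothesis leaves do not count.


The premise R1 \/ (R2 \/ R3) contains 3 disjuncts, hence 2 binary \/ connectives.
- Each binary \/ is eliminated once: 2 \/E nodes.
- Each of the 3 cases Ri derives S by one ->E with Ri -> S: 3 ->E nodes.
Total = 2 + 3 = 5

5


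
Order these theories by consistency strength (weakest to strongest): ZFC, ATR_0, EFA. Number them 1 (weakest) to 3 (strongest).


Ordering by consistency strength:
1. EFA
2. ATR_0
3. ZFC


ZFC=3, ATR_0=2, EFA=1


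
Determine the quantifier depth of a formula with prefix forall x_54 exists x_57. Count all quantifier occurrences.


Quantifier prefix has 2 quantifier symbols.
Quantifier depth = 2

2


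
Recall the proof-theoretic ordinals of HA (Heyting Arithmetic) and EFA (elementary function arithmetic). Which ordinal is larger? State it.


Proof-theoretic ordinal of HA (Heyting Arithmetic): epsilon_0
Proof-theoretic ordinal of EFA (elementary function arithmetic): omega^3
Comparing: omega^3 < epsilon_0.
The larger ordinal is epsilon_0 (from HA (Heyting Arithmetic)).

epsilon_0


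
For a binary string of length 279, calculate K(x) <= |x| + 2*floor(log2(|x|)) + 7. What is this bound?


floor(log2(279)) = 8
2 * 8 = 16
K(x) <= 279 + 16 + 7 = 302

302


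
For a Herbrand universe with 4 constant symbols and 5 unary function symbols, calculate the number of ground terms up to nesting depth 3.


Herbrand terms by depth:
Depth 0: 4 constants
Depth 1: 20 new terms (running total: 24)
Depth 2: 100 new terms (running total: 124)
Depth 3: 500 new terms (running total: 624)
Total distinct ground terms = 624

624


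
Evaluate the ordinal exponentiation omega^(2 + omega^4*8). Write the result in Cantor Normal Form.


omega^(2 + omega^4*8):
In ordinal addition a term is absorbed by a following term of strictly larger exponent: 0 < 4, so 2 + omega^4*8 = omega^4*8.
omega raised to a CNF ordinal is a single CNF term: Result = omega^(omega^4*8)

omega^(omega^4*8)


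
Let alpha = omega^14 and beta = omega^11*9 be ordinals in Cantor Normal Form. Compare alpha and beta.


Compare term by term from highest exponent:
alpha = omega^14
beta = omega^11*9
Term 1: alpha has omega^14*1, beta has omega^11*9
Result: alpha > beta

alpha > beta


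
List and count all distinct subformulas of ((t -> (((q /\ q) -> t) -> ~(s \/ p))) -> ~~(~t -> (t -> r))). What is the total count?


Formula: ((t -> (((q /\ q) -> t) -> ~(s \/ p))) -> ~~(~t -> (t -> r)))
Subformulas found:
  1. q
  2. s
  3. t
  4. r
  5. p
  6. ~t
  7. (q /\ q)
  8. (s \/ p)
  9. (t -> r)
  10. ~(s \/ p)
  11. ((q /\ q) -> t)
  12. (~t -> (t -> r))
  13. ~(~t -> (t -> r))
  14. ~~(~t -> (t -> r))
  15. (((q /\ q) -> t) -> ~(s \/ p))
  16. (t -> (((q /\ q) -> t) -> ~(s \/ p)))
  17. ((t -> (((q /\ q) -> t) -> ~(s \/ p))) -> ~~(~t -> (t -> r)))
Total distinct subformulas = 17

17


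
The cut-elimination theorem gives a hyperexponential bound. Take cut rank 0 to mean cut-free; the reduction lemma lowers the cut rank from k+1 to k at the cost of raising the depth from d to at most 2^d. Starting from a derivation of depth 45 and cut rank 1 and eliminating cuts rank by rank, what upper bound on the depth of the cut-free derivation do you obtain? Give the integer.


Each rank reduction sends depth d to at most 2^d; cut rank r needs r reductions.
2_0(45) = 45
2_1(45) = 2^45 = 35184372088832
Cut-free depth bound = 35184372088832

35184372088832


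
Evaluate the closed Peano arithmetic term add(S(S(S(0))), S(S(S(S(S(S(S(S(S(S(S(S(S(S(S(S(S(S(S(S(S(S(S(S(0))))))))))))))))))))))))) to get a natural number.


add(S^3(0), S^24(0)):
S^3(0) = 3
S^24(0) = 24
3 + 24 = 27

27


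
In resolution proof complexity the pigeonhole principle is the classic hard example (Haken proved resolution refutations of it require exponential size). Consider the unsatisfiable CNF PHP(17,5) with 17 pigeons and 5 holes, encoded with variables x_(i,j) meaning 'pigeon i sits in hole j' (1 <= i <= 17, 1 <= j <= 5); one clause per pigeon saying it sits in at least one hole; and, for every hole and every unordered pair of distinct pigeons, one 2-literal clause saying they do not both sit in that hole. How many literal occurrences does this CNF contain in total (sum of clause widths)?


PHP(17,5): 17 pigeons, 5 holes, 17*5 = 85 variables.
- pigeon clauses: one per pigeon -> 17 clauses of width 5 -> 85 literals
- hole clauses: 5 holes * C(17,2) = 5 * 136 -> 680 clauses of width 2 -> 1360 literals
Total literal occurrences = 85 + 1360 = 1445

1445


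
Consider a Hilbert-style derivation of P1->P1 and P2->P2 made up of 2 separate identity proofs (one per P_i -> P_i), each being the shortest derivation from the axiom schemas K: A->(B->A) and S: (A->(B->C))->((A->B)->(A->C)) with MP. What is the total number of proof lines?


The shortest proof of A->A from K and S in the Hilbert calculus has exactly 5 lines:
(1) K instance A->((A->A)->A), (2) S instance, (3) MP on 1,2, (4) K instance A->(A->A), (5) MP on 3,4.
For 2 independent identities: 2 * 5 = 10 lines total.

10


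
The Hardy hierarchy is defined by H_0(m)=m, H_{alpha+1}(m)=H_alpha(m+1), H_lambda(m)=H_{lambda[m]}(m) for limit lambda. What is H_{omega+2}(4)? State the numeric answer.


H_{omega+2}(4):
Unwind the 2 successor steps: H_{omega+2}(4) = H_omega(4+2) = H_omega(6).
H_omega(m) = H_m(m) = m + m = 2m.
Result = 2 * 6 = 12

12


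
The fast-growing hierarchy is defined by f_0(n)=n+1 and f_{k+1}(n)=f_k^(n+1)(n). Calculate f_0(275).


f_0(275) = 275 + 1 = 276

276


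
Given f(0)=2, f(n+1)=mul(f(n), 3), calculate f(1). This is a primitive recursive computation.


f(0) = 2
f(1) = mul(f(0), 3) = mul(2, 3) = 6


6


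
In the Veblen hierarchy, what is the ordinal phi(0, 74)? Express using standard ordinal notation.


phi(0, 74):
phi(0, beta) = omega^beta by definition.
phi(0, 74) = omega^74

omega^74


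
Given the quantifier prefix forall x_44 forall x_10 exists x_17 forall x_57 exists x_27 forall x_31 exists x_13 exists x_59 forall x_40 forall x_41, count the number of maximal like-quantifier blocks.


Alternations = 6.
Blocks = alternations + 1 = 7

7


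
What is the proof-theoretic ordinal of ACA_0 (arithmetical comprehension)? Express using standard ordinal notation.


The proof-theoretic ordinal of ACA_0 (arithmetical comprehension) is a standard result in ordinal analysis.
This ordinal is the supremum of order types of primitive recursive well-orderings
that the theory can prove to be well-ordered.
For ACA_0 (arithmetical comprehension), the proof-theoretic ordinal is epsilon_0.

epsilon_0


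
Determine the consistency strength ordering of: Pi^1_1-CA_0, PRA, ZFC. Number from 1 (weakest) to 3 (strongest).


Ordering by consistency strength:
1. PRA
2. Pi^1_1-CA_0
3. ZFC


Pi^1_1-CA_0=2, PRA=1, ZFC=3


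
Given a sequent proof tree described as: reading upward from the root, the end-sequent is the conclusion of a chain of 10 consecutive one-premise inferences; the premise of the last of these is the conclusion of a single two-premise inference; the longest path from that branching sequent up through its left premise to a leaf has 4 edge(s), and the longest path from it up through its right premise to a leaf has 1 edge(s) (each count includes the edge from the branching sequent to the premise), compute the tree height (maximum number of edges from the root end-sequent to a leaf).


Longest path through the left premise: 4 edges (measured from the branching sequent)
Longest path through the right premise: 1 edges
Height of the subtree rooted at the branching sequent: max(4, 1) = 4
The branching sequent sits 10 edges above the root (the chain of one-premise inferences), so height = 4 + 10 = 14

14


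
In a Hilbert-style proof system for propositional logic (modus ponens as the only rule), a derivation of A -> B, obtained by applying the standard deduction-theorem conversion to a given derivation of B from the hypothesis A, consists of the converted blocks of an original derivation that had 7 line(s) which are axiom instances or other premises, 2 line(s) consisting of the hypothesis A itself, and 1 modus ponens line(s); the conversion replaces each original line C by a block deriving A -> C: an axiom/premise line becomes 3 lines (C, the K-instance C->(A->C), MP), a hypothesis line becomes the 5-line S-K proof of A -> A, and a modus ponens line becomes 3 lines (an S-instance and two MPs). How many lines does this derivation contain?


Deduction-theorem conversion, block by block:
- 7 axiom/premise lines -> 3 lines each = 21
- 2 hypothesis lines -> 5 lines each (identity proof A->A) = 10
- 1 MP lines -> 3 lines each (S-instance, MP, MP) = 3
Total = 21 + 10 + 3 = 34 lines.

34


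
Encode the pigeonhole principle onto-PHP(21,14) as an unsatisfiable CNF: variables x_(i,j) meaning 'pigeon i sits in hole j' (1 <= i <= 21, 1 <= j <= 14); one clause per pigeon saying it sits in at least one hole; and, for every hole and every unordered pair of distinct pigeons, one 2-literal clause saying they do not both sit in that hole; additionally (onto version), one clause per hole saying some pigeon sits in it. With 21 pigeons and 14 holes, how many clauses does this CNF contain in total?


onto-PHP(21,14): 21 pigeons, 14 holes, 21*14 = 294 variables.
- pigeon clauses: one per pigeon -> 21 clauses
- hole clauses: 14 holes * C(21,2) = 14 * 210 -> 2940 clauses
- onto clauses: one per hole -> 14 clauses
Total clauses = 21 + 2940 + 14 = 2975

2975


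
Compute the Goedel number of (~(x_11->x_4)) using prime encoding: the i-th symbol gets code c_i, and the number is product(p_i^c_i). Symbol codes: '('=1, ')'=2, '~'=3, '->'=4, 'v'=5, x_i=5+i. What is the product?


Formula: (~(x_11->x_4))
Symbol codes: [1, 3, 1, 16, 4, 9, 2, 2]
Primes: [2, 3, 5, 7, 11, 13, 17, 19]
p_1^1 = 2^1 = 2
p_2^3 = 3^3 = 27
p_3^1 = 5^1 = 5
p_4^16 = 7^16 = 33232930569601
p_5^4 = 11^4 = 14641
p_6^9 = 13^9 = 10604499373
p_7^2 = 17^2 = 289
p_8^2 = 19^2 = 361
Product = 145344419083954986869917161153125190

145344419083954986869917161153125190


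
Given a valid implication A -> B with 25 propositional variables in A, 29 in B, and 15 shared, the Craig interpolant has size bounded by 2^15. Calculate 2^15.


Shared atoms = 15
Craig interpolant size bound = 2^15
= 32768

32768


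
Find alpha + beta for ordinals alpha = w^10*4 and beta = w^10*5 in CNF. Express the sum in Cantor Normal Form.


Ordinal addition w^10*4 + w^10*5:
Both terms have the same exponent 10.
w^e*c + w^e*d = w^e*(c+d).
Result = w^10*(4+5) = w^10*9

w^10*9


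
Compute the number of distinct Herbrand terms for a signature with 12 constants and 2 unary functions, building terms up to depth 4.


Herbrand terms by depth:
Depth 0: 12 constants
Depth 1: 24 new terms (running total: 36)
Depth 2: 48 new terms (running total: 84)
Depth 3: 96 new terms (running total: 180)
Depth 4: 192 new terms (running total: 372)
Total distinct ground terms = 372

372


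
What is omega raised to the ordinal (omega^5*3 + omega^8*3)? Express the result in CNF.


omega^(omega^5*3 + omega^8*3):
In ordinal addition a term is absorbed by a following term of strictly larger exponent: 5 < 8, so omega^5*3 + omega^8*3 = omega^8*3.
omega raised to a CNF ordinal is a single CNF term: Result = omega^(omega^8*3)

omega^(omega^8*3)


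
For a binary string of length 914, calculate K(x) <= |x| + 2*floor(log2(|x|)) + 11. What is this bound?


floor(log2(914)) = 9
2 * 9 = 18
K(x) <= 914 + 18 + 11 = 943

943


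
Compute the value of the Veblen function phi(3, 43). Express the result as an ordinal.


phi(3, 43):
phi(3, beta) = eta_beta (the beta-th eta number, fixed point of zeta).
phi(3, 43) = eta_43

eta_43


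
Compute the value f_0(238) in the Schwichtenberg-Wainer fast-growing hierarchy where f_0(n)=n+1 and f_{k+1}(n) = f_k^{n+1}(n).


f_0(238) = 238 + 1 = 239

239


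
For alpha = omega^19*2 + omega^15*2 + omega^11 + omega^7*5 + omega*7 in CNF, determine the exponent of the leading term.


CNF: omega^19*2 + omega^15*2 + omega^11 + omega^7*5 + omega*7
The leading term is omega^19*2, which has exponent 19.

19


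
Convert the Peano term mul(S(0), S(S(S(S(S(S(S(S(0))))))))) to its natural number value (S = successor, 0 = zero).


mul(S^1(0), S^8(0)):
S^1(0) = 1
S^8(0) = 8
1 * 8 = 8

8


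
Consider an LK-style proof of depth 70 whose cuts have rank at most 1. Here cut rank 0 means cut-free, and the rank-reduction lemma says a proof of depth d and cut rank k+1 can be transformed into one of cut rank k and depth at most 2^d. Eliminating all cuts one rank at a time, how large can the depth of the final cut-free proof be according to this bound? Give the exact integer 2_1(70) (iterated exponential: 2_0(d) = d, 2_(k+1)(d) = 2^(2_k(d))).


Each rank reduction sends depth d to at most 2^d; cut rank r needs r reductions.
2_0(70) = 70
2_1(70) = 2^70 = 1180591620717411303424
Cut-free depth bound = 1180591620717411303424

1180591620717411303424


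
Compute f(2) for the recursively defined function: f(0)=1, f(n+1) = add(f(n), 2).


f(0) = 1
f(1) = add(f(0), 2) = add(1, 2) = 3
f(2) = add(f(1), 2) = add(3, 2) = 5


5


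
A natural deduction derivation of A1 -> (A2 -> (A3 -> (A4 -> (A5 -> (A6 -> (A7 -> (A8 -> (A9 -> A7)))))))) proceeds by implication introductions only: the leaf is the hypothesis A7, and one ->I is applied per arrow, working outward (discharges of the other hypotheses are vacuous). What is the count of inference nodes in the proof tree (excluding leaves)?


The formula has 9 arrows (->); its innermost consequent A7 is one of the antecedents,
so the proof starts from the hypothesis leaf A7 (not a rule application) and closes one arrow per ->I.
Building A1 -> (A2 -> (A3 -> (A4 -> (A5 -> (A6 -> (A7 -> (A8 -> (A9 -> A7)))))))) therefore takes 9 nested implication introductions.
Total inference nodes = 9

9


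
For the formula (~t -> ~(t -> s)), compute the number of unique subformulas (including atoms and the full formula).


Formula: (~t -> ~(t -> s))
Subformulas found:
  1. s
  2. t
  3. ~t
  4. (t -> s)
  5. ~(t -> s)
  6. (~t -> ~(t -> s))
Total distinct subformulas = 6

6


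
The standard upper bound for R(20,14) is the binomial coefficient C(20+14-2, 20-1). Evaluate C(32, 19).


R(20,14) <= C(20+14-2, 20-1) = C(32, 19)
C(32, 19) = 32! / (19! * 13!)
= 347373600

347373600


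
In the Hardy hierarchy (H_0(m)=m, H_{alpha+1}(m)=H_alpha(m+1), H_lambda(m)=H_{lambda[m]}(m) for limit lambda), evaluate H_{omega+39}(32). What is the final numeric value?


H_{omega+39}(32):
Unwind the 39 successor steps: H_{omega+39}(32) = H_omega(32+39) = H_omega(71).
H_omega(m) = H_m(m) = m + m = 2m.
Result = 2 * 71 = 142

142


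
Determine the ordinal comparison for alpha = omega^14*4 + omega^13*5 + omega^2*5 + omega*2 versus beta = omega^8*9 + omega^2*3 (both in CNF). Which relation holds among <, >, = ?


Compare term by term from highest exponent:
alpha = omega^14*4 + omega^13*5 + omega^2*5 + omega*2
beta = omega^8*9 + omega^2*3
Term 1: alpha has omega^14*4, beta has omega^8*9
Term 2: alpha has omega^13*5, beta has omega^2*3
Term 3: alpha has omega^2*5, beta has omega^0*0
Term 4: alpha has omega^1*2, beta has omega^0*0
Result: alpha > beta

alpha > beta


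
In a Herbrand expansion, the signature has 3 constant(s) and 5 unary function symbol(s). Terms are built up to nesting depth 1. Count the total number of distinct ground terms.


Herbrand terms by depth:
Depth 0: 3 constants
Depth 1: 15 new terms (running total: 18)
Total distinct ground terms = 18

18


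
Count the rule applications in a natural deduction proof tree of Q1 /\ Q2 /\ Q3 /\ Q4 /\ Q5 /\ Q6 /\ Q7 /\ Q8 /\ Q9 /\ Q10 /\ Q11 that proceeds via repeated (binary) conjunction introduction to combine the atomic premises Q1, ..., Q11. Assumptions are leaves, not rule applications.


The target conjunction has 11 conjuncts, i.e. 10 binary /\ connectives.
Each conjunction-intro joins two pieces, so 11 atoms require 11-1 = 10 applications.
Total inference nodes = 10

10


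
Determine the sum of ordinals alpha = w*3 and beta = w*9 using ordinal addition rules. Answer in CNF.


Ordinal addition w*3 + w*9:
Both terms have the same exponent 1.
w^e*c + w^e*d = w^e*(c+d).
Result = w^1*(3+9) = w*12

w*12


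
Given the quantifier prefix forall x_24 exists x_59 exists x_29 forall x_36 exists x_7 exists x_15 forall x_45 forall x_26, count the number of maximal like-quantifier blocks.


Alternations = 4.
Blocks = alternations + 1 = 5

5


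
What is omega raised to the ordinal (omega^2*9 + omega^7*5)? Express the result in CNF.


omega^(omega^2*9 + omega^7*5):
In ordinal addition a term is absorbed by a following term of strictly larger exponent: 2 < 7, so omega^2*9 + omega^7*5 = omega^7*5.
omega raised to a CNF ordinal is a single CNF term: Result = omega^(omega^7*5)

omega^(omega^7*5)


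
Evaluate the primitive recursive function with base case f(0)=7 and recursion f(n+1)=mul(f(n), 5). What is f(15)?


f(0) = 7
f(1) = mul(f(0), 5) = mul(7, 5) = 35
f(2) = mul(f(1), 5) = mul(35, 5) = 175
f(3) = mul(f(2), 5) = mul(175, 5) = 875
f(4) = mul(f(3), 5) = mul(875, 5) = 4375
f(5) = mul(f(4), 5) = mul(4375, 5) = 21875
f(6) = mul(f(5), 5) = mul(21875, 5) = 109375
f(7) = mul(f(6), 5) = mul(109375, 5) = 546875
f(8) = mul(f(7), 5) = mul(546875, 5) = 2734375
f(9) = mul(f(8), 5) = mul(2734375, 5) = 13671875
f(10) = mul(f(9), 5) = mul(13671875, 5) = 68359375
f(11) = mul(f(10), 5) = mul(68359375, 5) = 341796875
f(12) = mul(f(11), 5) = mul(341796875, 5) = 1708984375
f(13) = mul(f(12), 5) = mul(1708984375, 5) = 8544921875
f(14) = mul(f(13), 5) = mul(8544921875, 5) = 42724609375
f(15) = mul(f(14), 5) = mul(42724609375, 5) = 213623046875


213623046875


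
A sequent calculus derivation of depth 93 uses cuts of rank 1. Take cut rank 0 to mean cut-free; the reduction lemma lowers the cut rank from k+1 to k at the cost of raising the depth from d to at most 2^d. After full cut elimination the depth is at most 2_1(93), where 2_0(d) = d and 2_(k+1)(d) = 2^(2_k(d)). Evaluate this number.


Each rank reduction sends depth d to at most 2^d; cut rank r needs r reductions.
2_0(93) = 93
2_1(93) = 2^93 = 9903520314283042199192993792
Cut-free depth bound = 9903520314283042199192993792

9903520314283042199192993792


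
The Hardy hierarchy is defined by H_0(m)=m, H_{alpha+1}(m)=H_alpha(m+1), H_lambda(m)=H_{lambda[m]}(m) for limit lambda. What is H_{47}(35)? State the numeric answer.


H_47(35):
For finite ordinals k, H_k(n) = n + k (each successor step adds 1).
H_47(35) = 35 + 47 = 82

82


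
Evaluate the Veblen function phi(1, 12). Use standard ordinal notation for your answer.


phi(1, 12):
phi(1, beta) = epsilon_beta (the beta-th epsilon number).
phi(1, 12) = epsilon_12

epsilon_12


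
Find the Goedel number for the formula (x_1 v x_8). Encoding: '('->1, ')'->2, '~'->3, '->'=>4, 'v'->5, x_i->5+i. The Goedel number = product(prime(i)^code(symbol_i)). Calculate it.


Formula: (x_1 v x_8)
Symbol codes: [1, 6, 5, 13, 2]
Primes: [2, 3, 5, 7, 11]
p_1^1 = 2^1 = 2
p_2^6 = 3^6 = 729
p_3^5 = 5^5 = 3125
p_4^13 = 7^13 = 96889010407
p_5^2 = 11^2 = 121
Product = 53415516993694143750

53415516993694143750


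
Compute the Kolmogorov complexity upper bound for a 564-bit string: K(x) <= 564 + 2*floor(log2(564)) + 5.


floor(log2(564)) = 9
2 * 9 = 18
K(x) <= 564 + 18 + 5 = 587

587


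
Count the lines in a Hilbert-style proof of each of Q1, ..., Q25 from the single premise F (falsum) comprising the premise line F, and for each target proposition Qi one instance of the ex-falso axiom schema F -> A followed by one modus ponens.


Ex falso, line by line:
- 1 premise line (F)
- 25 targets, each needing 1 axiom instance (F -> Qi) + 1 MP = 2 lines: 2 * 25 = 50
Total = 1 + 50 = 51 lines.

51


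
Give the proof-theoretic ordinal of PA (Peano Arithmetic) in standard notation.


The proof-theoretic ordinal of PA (Peano Arithmetic) is a standard result in ordinal analysis.
This ordinal is the supremum of order types of primitive recursive well-orderings
that the theory can prove to be well-ordered.
For PA (Peano Arithmetic), the proof-theoretic ordinal is epsilon_0.

epsilon_0


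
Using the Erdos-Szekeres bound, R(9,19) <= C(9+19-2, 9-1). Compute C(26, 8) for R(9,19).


R(9,19) <= C(9+19-2, 9-1) = C(26, 8)
C(26, 8) = 26! / (8! * 18!)
= 1562275

1562275


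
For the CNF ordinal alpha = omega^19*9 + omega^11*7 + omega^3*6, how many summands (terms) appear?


CNF: omega^19*9 + omega^11*7 + omega^3*6
Count the summands separated by '+':
  term 1: omega^19*9
  term 2: omega^11*7
  term 3: omega^3*6
Total terms = 3

3


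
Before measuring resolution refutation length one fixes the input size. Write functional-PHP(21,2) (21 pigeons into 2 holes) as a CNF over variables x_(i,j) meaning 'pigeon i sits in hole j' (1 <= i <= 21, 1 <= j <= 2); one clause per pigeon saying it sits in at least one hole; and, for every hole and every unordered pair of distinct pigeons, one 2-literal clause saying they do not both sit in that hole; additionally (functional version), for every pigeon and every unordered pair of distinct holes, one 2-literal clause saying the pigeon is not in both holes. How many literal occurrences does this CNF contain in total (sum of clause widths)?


functional-PHP(21,2): 21 pigeons, 2 holes, 21*2 = 42 variables.
- pigeon clauses: one per pigeon -> 21 clauses of width 2 -> 42 literals
- hole clauses: 2 holes * C(21,2) = 2 * 210 -> 420 clauses of width 2 -> 840 literals
- functional clauses: 21 pigeons * C(2,2) = 21 * 1 -> 21 clauses of width 2 -> 42 literals
Total literal occurrences = 42 + 840 + 42 = 924

924


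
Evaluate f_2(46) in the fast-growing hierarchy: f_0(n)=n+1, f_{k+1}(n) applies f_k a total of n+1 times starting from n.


f_2(46) = f_1^47(46)
f_1(m) = 2m + 1.
Iterating: f_1^k(n) = 2^k*(n+1) - 1.
f_2(46) = 2^47*(46+1) - 1 = 140737488355328*47 - 1 = 6614661952700415

6614661952700415


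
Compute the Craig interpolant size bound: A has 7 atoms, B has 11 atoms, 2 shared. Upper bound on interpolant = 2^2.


Shared atoms = 2
Craig interpolant size bound = 2^2
= 4

4


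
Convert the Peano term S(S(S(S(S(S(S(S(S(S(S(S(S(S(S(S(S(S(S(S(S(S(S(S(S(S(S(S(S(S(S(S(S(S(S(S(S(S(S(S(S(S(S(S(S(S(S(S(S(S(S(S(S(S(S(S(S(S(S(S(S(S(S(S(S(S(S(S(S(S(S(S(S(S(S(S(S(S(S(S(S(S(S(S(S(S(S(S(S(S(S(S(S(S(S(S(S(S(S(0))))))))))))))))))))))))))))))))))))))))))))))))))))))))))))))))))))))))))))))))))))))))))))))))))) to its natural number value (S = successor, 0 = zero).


Counting successors applied to 0:
99 applications of S to 0 = 99

99


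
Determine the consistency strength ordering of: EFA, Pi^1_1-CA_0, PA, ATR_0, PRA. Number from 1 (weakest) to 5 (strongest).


Ordering by consistency strength:
1. EFA
2. PRA
3. PA
4. ATR_0
5. Pi^1_1-CA_0


EFA=1, Pi^1_1-CA_0=5, PA=3, ATR_0=4, PRA=2


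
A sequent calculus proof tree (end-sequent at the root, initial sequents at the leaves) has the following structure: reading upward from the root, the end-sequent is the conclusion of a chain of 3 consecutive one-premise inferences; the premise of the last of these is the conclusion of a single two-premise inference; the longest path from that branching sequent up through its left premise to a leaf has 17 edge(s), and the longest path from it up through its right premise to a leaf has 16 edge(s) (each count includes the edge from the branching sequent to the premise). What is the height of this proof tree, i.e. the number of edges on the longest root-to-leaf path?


Longest path through the left premise: 17 edges (measured from the branching sequent)
Longest path through the right premise: 16 edges
Height of the subtree rooted at the branching sequent: max(17, 16) = 17
The branching sequent sits 3 edges above the root (the chain of one-premise inferences), so height = 17 + 3 = 20

20


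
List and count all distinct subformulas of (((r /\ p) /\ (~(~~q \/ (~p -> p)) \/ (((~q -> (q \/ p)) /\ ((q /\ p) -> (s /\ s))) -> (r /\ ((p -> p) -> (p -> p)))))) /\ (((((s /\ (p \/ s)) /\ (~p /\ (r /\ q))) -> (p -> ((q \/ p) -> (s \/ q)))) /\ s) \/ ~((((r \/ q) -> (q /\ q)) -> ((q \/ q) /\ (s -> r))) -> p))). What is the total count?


Formula: (((r /\ p) /\ (~(~~q \/ (~p -> p)) \/ (((~q -> (q \/ p)) /\ ((q /\ p) -> (s /\ s))) -> (r /\ ((p -> p) -> (p -> p)))))) /\ (((((s /\ (p \/ s)) /\ (~p /\ (r /\ q))) -> (p -> ((q \/ p) -> (s \/ q)))) /\ s) \/ ~((((r \/ q) -> (q /\ q)) -> ((q \/ q) /\ (s -> r))) -> p)))
Subformulas found:
  1. r
  2. p
  3. q
  4. s
  5. ~p
  6. ~q
  7. ~~q
  8. (q /\ p)
  9. (q \/ p)
  10. (s -> r)
  11. (r /\ p)
  12. (s /\ s)
  13. (q /\ q)
  14. (s \/ q)
  15. (p -> p)
  16. (r /\ q)
  17. (r \/ q)
  18. (p \/ s)
  19. (q \/ q)
  20. (~p -> p)
  21. (s /\ (p \/ s))
  22. (~p /\ (r /\ q))
  23. (~q -> (q \/ p))
  24. (~~q \/ (~p -> p))
  25. ~(~~q \/ (~p -> p))
  26. ((r \/ q) -> (q /\ q))
  27. ((q \/ p) -> (s \/ q))
  28. ((p -> p) -> (p -> p))
  29. ((q /\ p) -> (s /\ s))
  30. ((q \/ q) /\ (s -> r))
  31. (p -> ((q \/ p) -> (s \/ q)))
  32. (r /\ ((p -> p) -> (p -> p)))
  33. ((s /\ (p \/ s)) /\ (~p /\ (r /\ q)))
  34. ((~q -> (q \/ p)) /\ ((q /\ p) -> (s /\ s)))
  35. (((r \/ q) -> (q /\ q)) -> ((q \/ q) /\ (s -> r)))
  36. ((((r \/ q) -> (q /\ q)) -> ((q \/ q) /\ (s -> r))) -> p)
  37. ~((((r \/ q) -> (q /\ q)) -> ((q \/ q) /\ (s -> r))) -> p)
  38. (((s /\ (p \/ s)) /\ (~p /\ (r /\ q))) -> (p -> ((q \/ p) -> (s \/ q))))
  39. (((~q -> (q \/ p)) /\ ((q /\ p) -> (s /\ s))) -> (r /\ ((p -> p) -> (p -> p))))
  40. ((((s /\ (p \/ s)) /\ (~p /\ (r /\ q))) -> (p -> ((q \/ p) -> (s \/ q)))) /\ s)
  41. (~(~~q \/ (~p -> p)) \/ (((~q -> (q \/ p)) /\ ((q /\ p) -> (s /\ s))) -> (r /\ ((p -> p) -> (p -> p)))))
  42. ((r /\ p) /\ (~(~~q \/ (~p -> p)) \/ (((~q -> (q \/ p)) /\ ((q /\ p) -> (s /\ s))) -> (r /\ ((p -> p) -> (p -> p))))))
  43. (((((s /\ (p \/ s)) /\ (~p /\ (r /\ q))) -> (p -> ((q \/ p) -> (s \/ q)))) /\ s) \/ ~((((r \/ q) -> (q /\ q)) -> ((q \/ q) /\ (s -> r))) -> p))
  44. (((r /\ p) /\ (~(~~q \/ (~p -> p)) \/ (((~q -> (q \/ p)) /\ ((q /\ p) -> (s /\ s))) -> (r /\ ((p -> p) -> (p -> p)))))) /\ (((((s /\ (p \/ s)) /\ (~p /\ (r /\ q))) -> (p -> ((q \/ p) -> (s \/ q)))) /\ s) \/ ~((((r \/ q) -> (q /\ q)) -> ((q \/ q) /\ (s -> r))) -> p)))
Total distinct subformulas = 44

44


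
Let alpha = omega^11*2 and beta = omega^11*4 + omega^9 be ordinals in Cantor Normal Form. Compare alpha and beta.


Compare term by term from highest exponent:
alpha = omega^11*2
beta = omega^11*4 + omega^9
Term 1: alpha has omega^11*2, beta has omega^11*4
Term 2: alpha has omega^0*0, beta has omega^9*1
Result: alpha < beta

alpha < beta


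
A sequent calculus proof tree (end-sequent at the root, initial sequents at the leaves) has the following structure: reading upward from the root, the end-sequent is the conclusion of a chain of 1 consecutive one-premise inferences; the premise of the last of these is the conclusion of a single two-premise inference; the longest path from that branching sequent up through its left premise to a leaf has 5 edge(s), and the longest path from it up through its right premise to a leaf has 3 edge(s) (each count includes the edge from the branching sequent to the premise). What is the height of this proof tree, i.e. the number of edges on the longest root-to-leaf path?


Longest path through the left premise: 5 edges (measured from the branching sequent)
Longest path through the right premise: 3 edges
Height of the subtree rooted at the branching sequent: max(5, 3) = 5
The branching sequent sits 1 edges above the root (the chain of one-premise inferences), so height = 5 + 1 = 6

6


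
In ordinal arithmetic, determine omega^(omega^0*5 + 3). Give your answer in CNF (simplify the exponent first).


omega^(omega^0*5 + 3):
omega^0 = 1, so the exponent is 5 + 3 = 8 (finite ordinal addition).
Result = omega^8, already a single CNF term.

omega^8


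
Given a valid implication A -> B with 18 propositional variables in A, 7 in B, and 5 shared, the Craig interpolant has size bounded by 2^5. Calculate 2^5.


Shared atoms = 5
Craig interpolant size bound = 2^5
= 32

32
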